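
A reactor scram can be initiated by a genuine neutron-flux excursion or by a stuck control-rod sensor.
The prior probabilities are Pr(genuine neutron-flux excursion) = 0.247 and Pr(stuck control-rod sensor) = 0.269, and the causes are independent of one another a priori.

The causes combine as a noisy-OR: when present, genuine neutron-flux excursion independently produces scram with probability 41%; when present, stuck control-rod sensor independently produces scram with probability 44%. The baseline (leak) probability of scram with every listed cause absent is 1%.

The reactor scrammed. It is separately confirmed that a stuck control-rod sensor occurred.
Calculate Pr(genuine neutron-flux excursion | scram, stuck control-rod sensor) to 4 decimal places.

Pr(genuine neutron-flux excursion | scram, stuck control-rod sensor) ≈ 0.3313

Under noisy-OR, P(scram | causes) = 1 − (1−0.01)·∏(1−qᵢ) over the active causes.
P(scram | stuck control-rod sensor) = 0.4456·0.753 + 0.672904·0.247 = 0.335537 + 0.166207 = 0.501744
The genuine neutron-flux excursion-present share is 0.672904·0.247 = 0.166207.
So P(genuine neutron-flux excursion | scram, stuck control-rod sensor) = 0.166207/0.501744 ≈ 0.3313.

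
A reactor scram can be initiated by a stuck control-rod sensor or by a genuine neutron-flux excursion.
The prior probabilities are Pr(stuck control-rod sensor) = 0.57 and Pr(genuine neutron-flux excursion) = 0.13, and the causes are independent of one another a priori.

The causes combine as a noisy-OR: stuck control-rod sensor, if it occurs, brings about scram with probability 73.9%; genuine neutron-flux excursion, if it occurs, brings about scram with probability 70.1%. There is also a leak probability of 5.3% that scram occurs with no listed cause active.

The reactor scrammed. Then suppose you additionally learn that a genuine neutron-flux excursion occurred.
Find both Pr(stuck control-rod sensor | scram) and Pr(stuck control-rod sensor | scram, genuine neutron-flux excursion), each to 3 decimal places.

Under noisy-OR, P(scram | causes) = 1 − (1−0.053)·∏(1−qᵢ) over the active causes.
By total probability over the 4 (stuck control-rod sensor, genuine neutron-flux excursion) configurations:
  P(scram) = 0.053×0.43×0.87 + 0.716847×0.43×0.13 + 0.752833×0.57×0.87 + 0.926097×0.57×0.13
        = 0.019827 + 0.040072 + 0.373330 + 0.068624 = 0.501853
Configurations with stuck control-rod sensor contribute 0.441954, so
  P(stuck control-rod sensor | scram) = 0.441954 / 0.501853 ≈ 0.881

With the extra evidence:
Enumerate both values of stuck control-rod sensor and weight by the priors:
  P(scram | genuine neutron-flux excursion) = 0.716847×0.43 + 0.926097×0.57
        = 0.308244 + 0.527875 = 0.836119
The terms with stuck control-rod sensor present sum to 0.527875, so
  P(stuck control-rod sensor | scram, genuine neutron-flux excursion) = 0.527875 / 0.836119 ≈ 0.631
The drop from 0.881 to 0.631 is the explaining-away (discounting) effect.

Pr(stuck control-rod sensor | scram) ≈ 0.881; Pr(stuck control-rod sensor | scram, genuine neutron-flux excursion) ≈ 0.631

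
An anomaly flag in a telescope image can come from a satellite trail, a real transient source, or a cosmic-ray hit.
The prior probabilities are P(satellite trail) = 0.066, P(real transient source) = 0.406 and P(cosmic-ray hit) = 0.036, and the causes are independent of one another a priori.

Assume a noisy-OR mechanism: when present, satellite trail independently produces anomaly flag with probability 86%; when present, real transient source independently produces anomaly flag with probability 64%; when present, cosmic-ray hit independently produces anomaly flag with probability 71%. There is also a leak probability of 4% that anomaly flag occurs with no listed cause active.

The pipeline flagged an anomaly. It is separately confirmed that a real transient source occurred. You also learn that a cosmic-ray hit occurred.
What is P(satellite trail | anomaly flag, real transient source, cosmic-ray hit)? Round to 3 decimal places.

P(satellite trail | anomaly flag, real transient source, cosmic-ray hit) ≈ 0.072

Under noisy-OR, P(anomaly flag | causes) = 1 − (1−0.04)·∏(1−qᵢ) over the active causes.
Weight on satellite trail=true, given the evidence: 0.985969×0.066 = 0.065074
The normalizing constant is 0.899776×0.934 + 0.985969×0.066 = 0.905465
Posterior = 0.065074 / 0.905465 ≈ 0.072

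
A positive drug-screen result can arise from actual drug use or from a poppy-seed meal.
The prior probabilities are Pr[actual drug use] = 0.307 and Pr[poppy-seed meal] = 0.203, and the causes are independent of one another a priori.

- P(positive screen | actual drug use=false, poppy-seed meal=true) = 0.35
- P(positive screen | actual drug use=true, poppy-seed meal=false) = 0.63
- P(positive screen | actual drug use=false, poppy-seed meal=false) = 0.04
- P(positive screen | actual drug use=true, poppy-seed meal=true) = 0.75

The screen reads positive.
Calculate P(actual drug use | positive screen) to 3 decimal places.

P(actual drug use | positive screen) ≈ 0.738

Sum P(positive screen|·) weighted by the priors over the 4 (actual drug use, poppy-seed meal) configurations:
  P(positive screen) = 0.04·0.693·0.797 + 0.35·0.693·0.203 + 0.63·0.307·0.797 + 0.75·0.307·0.203
        = 0.022093 + 0.049238 + 0.154148 + 0.046741 = 0.272220
Configurations with actual drug use contribute 0.200889, so
  P(actual drug use | positive screen) = 0.200889 / 0.272220 ≈ 0.738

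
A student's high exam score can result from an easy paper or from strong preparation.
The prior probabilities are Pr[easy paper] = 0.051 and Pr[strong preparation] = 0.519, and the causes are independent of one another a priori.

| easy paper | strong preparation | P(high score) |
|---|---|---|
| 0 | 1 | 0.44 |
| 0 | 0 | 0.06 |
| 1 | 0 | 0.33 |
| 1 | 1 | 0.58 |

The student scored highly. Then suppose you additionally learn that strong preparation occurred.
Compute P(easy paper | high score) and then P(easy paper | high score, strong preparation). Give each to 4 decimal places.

P(easy paper | high score) ≈ 0.0876; P(easy paper | high score, strong preparation) ≈ 0.0662

By total probability over the 4 (easy paper, strong preparation) configurations:
  P(high score) = 0.06×0.949×0.481 + 0.44×0.949×0.519 + 0.33×0.051×0.481 + 0.58×0.051×0.519
        = 0.027388 + 0.216714 + 0.008095 + 0.015352 = 0.267549
Configurations with easy paper contribute 0.023447, so
  P(easy paper | high score) = 0.023447 / 0.267549 ≈ 0.0876

Now also conditioning on strong preparation=true:
Numerator (weight on configurations with easy paper): 0.58*0.051 = 0.029580
Denominator P(high score | strong preparation): 0.44*0.949 + 0.58*0.051 = 0.447140
Posterior = 0.029580 / 0.447140 ≈ 0.0662
— strong preparation explains away the evidence for easy paper.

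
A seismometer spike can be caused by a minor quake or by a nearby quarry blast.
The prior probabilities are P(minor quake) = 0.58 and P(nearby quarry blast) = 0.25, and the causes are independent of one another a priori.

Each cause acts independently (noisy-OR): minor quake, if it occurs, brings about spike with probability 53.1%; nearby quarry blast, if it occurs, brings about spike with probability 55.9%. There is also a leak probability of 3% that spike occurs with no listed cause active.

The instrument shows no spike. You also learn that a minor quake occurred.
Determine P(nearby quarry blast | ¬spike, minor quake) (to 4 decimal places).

P(nearby quarry blast | ¬spike, minor quake) ≈ 0.1282

Under noisy-OR, P(spike | causes) = 1 − (1−0.03)·∏(1−qᵢ) over the active causes.
By total probability over both values of nearby quarry blast:
  P(¬spike | minor quake) = 0.45493*0.75 + 0.200624*0.25
        = 0.341197 + 0.050156 = 0.391353
The terms with nearby quarry blast present sum to 0.050156, so
  P(nearby quarry blast | ¬spike, minor quake) = 0.050156 / 0.391353 ≈ 0.1282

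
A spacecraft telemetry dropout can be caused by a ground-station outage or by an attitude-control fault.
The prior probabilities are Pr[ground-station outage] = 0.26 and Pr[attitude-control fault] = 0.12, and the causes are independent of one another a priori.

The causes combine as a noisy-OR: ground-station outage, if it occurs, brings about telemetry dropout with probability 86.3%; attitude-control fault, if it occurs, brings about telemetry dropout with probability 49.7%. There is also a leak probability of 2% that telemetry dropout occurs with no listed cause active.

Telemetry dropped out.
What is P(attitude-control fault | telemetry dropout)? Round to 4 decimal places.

P(attitude-control fault | telemetry dropout) ≈ 0.2599

Under noisy-OR, P(telemetry dropout | causes) = 1 − (1−0.02)·∏(1−qᵢ) over the active causes.
Sum P(telemetry dropout|·) weighted by the priors over the 4 (ground-station outage, attitude-control fault) configurations:
  P(telemetry dropout) = 0.02×0.74×0.88 + 0.50706×0.74×0.12 + 0.86574×0.26×0.88 + 0.932467×0.26×0.12
        = 0.013024 + 0.045027 + 0.198081 + 0.029093 = 0.285225
Configurations with attitude-control fault contribute 0.074120, so
  P(attitude-control fault | telemetry dropout) = 0.074120 / 0.285225 ≈ 0.2599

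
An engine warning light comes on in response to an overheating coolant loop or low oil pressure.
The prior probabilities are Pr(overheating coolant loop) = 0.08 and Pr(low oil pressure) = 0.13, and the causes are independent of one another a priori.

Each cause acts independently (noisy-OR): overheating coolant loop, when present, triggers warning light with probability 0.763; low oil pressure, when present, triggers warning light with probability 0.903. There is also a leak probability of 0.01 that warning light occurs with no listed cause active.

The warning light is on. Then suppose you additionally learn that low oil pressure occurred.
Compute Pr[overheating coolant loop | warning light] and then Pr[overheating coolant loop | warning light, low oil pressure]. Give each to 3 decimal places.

Pr[overheating coolant loop | warning light] ≈ 0.353; Pr[overheating coolant loop | warning light, low oil pressure] ≈ 0.086

Under noisy-OR, P(warning light | causes) = 1 − (1−0.01)·∏(1−qᵢ) over the active causes.
Enumerate the 4 (overheating coolant loop, low oil pressure) configurations and weight by the priors:
  P(warning light) = 0.01×0.92×0.87 + 0.90397×0.92×0.13 + 0.76537×0.08×0.87 + 0.977241×0.08×0.13
        = 0.008004 + 0.108115 + 0.053270 + 0.010163 = 0.179552
The terms with overheating coolant loop present sum to 0.063433, so
  P(overheating coolant loop | warning light) = 0.063433 / 0.179552 ≈ 0.353

Now also conditioning on low oil pressure=true:
By total probability over both values of overheating coolant loop:
  P(warning light | low oil pressure) = 0.90397×0.92 + 0.977241×0.08
        = 0.831652 + 0.078179 = 0.909831
Configurations with overheating coolant loop contribute 0.078179, so
  P(overheating coolant loop | warning light, low oil pressure) = 0.078179 / 0.909831 ≈ 0.086
The drop from 0.353 to 0.086 is the explaining-away (discounting) effect.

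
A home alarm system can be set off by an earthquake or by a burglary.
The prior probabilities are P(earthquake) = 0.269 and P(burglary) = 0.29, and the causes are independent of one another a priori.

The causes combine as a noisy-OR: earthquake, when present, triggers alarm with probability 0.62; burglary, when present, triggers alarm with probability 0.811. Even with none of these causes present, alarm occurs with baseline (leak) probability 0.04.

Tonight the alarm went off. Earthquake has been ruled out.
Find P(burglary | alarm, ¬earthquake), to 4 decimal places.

P(burglary | alarm, ¬earthquake) ≈ 0.8931

Under noisy-OR, P(alarm | causes) = 1 − (1−0.04)·∏(1−qᵢ) over the active causes.
P(alarm | ¬earthquake) = 0.04*0.71 + 0.81856*0.29 = 0.028400 + 0.237382 = 0.265782
Of this, 0.237382 comes from 0.81856*0.29 (the burglary=true cases).
P(burglary | alarm, ¬earthquake) = 0.237382 / 0.265782 ≈ 0.8931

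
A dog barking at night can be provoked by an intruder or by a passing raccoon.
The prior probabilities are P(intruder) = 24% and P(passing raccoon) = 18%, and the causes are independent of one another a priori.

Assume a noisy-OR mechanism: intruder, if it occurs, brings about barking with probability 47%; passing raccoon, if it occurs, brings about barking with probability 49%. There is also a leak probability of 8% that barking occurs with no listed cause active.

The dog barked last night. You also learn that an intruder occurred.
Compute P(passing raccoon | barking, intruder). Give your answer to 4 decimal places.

P(passing raccoon | barking, intruder) ≈ 0.2435

Under noisy-OR, P(barking | causes) = 1 − (1−0.08)·∏(1−qᵢ) over the active causes.
Numerator (weight on configurations with passing raccoon): 0.751324·0.18 = 0.135238
Normalizer over all consistent configurations: 0.5124·0.82 + 0.751324·0.18 = 0.555406
P(passing raccoon | barking, intruder) = 0.135238/0.555406 ≈ 0.2435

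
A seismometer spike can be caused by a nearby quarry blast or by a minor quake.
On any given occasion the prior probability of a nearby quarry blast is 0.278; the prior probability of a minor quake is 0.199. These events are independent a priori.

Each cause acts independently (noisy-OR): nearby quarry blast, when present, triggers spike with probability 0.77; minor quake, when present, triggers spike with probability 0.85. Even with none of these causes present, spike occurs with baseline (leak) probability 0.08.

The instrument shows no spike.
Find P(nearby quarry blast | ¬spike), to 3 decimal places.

P(nearby quarry blast | ¬spike) ≈ 0.081

Under noisy-OR, P(spike | causes) = 1 − (1−0.08)·∏(1−qᵢ) over the active causes.
By total probability over the 4 (nearby quarry blast, minor quake) configurations:
  P(¬spike) = 0.92*0.722*0.801 + 0.138*0.722*0.199 + 0.2116*0.278*0.801 + 0.03174*0.278*0.199
        = 0.532056 + 0.019828 + 0.047119 + 0.001756 = 0.600759
Configurations with nearby quarry blast contribute 0.048875, so
  P(nearby quarry blast | ¬spike) = 0.048875 / 0.600759 ≈ 0.081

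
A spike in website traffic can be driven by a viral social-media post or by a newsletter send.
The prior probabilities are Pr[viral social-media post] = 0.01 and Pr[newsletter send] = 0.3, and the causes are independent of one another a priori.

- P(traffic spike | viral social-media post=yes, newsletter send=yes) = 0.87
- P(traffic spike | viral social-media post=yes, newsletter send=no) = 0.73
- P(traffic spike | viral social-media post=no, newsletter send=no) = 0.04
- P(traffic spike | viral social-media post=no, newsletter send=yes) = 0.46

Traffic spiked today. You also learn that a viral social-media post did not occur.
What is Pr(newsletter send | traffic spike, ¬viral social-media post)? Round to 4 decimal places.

Pr(newsletter send | traffic spike, ¬viral social-media post) ≈ 0.8313

Enumerate both values of newsletter send and weight by the priors:
  P(traffic spike | ¬viral social-media post) = 0.04×0.7 + 0.46×0.3
        = 0.028000 + 0.138000 = 0.166000
Configurations with newsletter send contribute 0.138000, so
  P(newsletter send | traffic spike, ¬viral social-media post) = 0.138000 / 0.166000 ≈ 0.8313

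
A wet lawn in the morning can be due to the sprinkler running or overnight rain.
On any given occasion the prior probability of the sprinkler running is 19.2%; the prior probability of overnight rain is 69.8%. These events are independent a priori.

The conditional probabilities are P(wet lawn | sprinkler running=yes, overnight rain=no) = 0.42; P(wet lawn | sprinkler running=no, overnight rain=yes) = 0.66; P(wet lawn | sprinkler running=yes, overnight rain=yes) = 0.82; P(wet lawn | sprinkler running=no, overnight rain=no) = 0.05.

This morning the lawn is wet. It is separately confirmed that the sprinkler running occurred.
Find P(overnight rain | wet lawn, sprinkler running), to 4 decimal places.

P(overnight rain | wet lawn, sprinkler running) ≈ 0.8186

Sum P(wet lawn|·) weighted by the priors over both values of overnight rain:
  P(wet lawn | sprinkler running) = 0.42·0.302 + 0.82·0.698
        = 0.126840 + 0.572360 = 0.699200
The terms with overnight rain present sum to 0.572360, so
  P(overnight rain | wet lawn, sprinkler running) = 0.572360 / 0.699200 ≈ 0.8186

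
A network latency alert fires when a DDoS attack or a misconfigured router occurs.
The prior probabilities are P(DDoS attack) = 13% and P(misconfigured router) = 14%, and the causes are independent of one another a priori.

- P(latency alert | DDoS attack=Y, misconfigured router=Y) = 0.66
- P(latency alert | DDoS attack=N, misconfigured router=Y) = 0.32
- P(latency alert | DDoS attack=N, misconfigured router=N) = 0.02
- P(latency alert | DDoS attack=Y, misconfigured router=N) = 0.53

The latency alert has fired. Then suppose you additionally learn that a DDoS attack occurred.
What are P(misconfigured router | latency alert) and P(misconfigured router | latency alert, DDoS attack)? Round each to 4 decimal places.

Sum P(latency alert|·) weighted by the priors over the 4 (DDoS attack, misconfigured router) configurations:
  P(latency alert) = 0.02*0.87*0.86 + 0.32*0.87*0.14 + 0.53*0.13*0.86 + 0.66*0.13*0.14
        = 0.014964 + 0.038976 + 0.059254 + 0.012012 = 0.125206
Keeping only the misconfigured router-present terms gives 0.050988, so
  P(misconfigured router | latency alert) = 0.050988 / 0.125206 ≈ 0.4072

Now condition on the additional information:
Weight on misconfigured router=true, given the evidence: 0.66×0.14 = 0.092400
The normalizing constant is 0.53×0.86 + 0.66×0.14 = 0.548200
P(misconfigured router | latency alert, DDoS attack) = 0.092400/0.548200 ≈ 0.1686

P(misconfigured router | latency alert) ≈ 0.4072; P(misconfigured router | latency alert, DDoS attack) ≈ 0.1686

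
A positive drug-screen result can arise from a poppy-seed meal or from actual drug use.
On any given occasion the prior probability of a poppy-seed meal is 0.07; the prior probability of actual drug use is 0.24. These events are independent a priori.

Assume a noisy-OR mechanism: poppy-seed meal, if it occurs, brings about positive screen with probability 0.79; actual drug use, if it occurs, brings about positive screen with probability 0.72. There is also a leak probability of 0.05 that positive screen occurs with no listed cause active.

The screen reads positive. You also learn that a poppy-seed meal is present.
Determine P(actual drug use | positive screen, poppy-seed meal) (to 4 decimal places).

Under noisy-OR, P(positive screen | causes) = 1 − (1−0.05)·∏(1−qᵢ) over the active causes.
By total probability over both values of actual drug use:
  P(positive screen | poppy-seed meal) = 0.8005×0.76 + 0.94414×0.24
        = 0.608380 + 0.226594 = 0.834974
Configurations with actual drug use contribute 0.226594, so
  P(actual drug use | positive screen, poppy-seed meal) = 0.226594 / 0.834974 ≈ 0.2714

P(actual drug use | positive screen, poppy-seed meal) ≈ 0.2714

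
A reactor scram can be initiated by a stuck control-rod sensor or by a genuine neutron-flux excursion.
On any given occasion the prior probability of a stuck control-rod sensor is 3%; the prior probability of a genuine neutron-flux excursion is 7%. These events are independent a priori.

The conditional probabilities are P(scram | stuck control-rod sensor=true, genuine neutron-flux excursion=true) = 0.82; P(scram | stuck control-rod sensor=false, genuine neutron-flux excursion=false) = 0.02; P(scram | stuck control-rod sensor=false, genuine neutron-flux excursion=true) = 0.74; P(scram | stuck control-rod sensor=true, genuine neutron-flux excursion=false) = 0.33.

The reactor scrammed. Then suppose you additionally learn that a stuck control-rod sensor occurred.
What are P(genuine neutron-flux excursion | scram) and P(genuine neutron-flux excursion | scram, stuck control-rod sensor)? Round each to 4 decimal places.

By total probability over the 4 (stuck control-rod sensor, genuine neutron-flux excursion) configurations:
  P(scram) = 0.02*0.97*0.93 + 0.74*0.97*0.07 + 0.33*0.03*0.93 + 0.82*0.03*0.07
        = 0.018042 + 0.050246 + 0.009207 + 0.001722 = 0.079217
Keeping only the genuine neutron-flux excursion-present terms gives 0.051968, so
  P(genuine neutron-flux excursion | scram) = 0.051968 / 0.079217 ≈ 0.6560

Now also conditioning on stuck control-rod sensor=true:
By total probability over both values of genuine neutron-flux excursion:
  P(scram | stuck control-rod sensor) = 0.33×0.93 + 0.82×0.07
        = 0.306900 + 0.057400 = 0.364300
Configurations with genuine neutron-flux excursion contribute 0.057400, so
  P(genuine neutron-flux excursion | scram, stuck control-rod sensor) = 0.057400 / 0.364300 ≈ 0.1576

P(genuine neutron-flux excursion | scram) ≈ 0.6560; P(genuine neutron-flux excursion | scram, stuck control-rod sensor) ≈ 0.1576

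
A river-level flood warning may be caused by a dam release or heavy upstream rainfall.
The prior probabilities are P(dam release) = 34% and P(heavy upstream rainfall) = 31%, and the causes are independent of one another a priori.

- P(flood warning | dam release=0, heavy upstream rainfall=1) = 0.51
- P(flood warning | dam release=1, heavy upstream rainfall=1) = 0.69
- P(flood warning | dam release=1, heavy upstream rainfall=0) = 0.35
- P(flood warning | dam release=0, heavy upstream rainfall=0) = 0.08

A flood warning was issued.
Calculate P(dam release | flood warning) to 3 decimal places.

By total probability over the 4 (dam release, heavy upstream rainfall) configurations:
  P(flood warning) = 0.08·0.66·0.69 + 0.51·0.66·0.31 + 0.35·0.34·0.69 + 0.69·0.34·0.31
        = 0.036432 + 0.104346 + 0.082110 + 0.072726 = 0.295614
Configurations with dam release contribute 0.154836, so
  P(dam release | flood warning) = 0.154836 / 0.295614 ≈ 0.524

P(dam release | flood warning) ≈ 0.524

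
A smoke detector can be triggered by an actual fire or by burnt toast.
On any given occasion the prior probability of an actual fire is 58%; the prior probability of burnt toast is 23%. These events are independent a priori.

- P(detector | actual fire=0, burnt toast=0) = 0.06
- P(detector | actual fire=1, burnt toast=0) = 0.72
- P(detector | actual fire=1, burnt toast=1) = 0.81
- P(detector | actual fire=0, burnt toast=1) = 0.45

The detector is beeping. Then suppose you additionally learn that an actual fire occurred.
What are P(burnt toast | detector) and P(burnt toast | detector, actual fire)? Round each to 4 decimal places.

Weight on burnt toast=true, given the evidence: 0.043470 + 0.108054 = 0.151524
Normalizer over all consistent configurations: 0.06×0.42×0.77 + 0.45×0.42×0.23 + 0.72×0.58×0.77 + 0.81×0.58×0.23 = 0.492480
Posterior = 0.151524 / 0.492480 ≈ 0.3077

With the extra evidence:
Enumerate both values of burnt toast and weight by the priors:
  P(detector | actual fire) = 0.72·0.77 + 0.81·0.23
        = 0.554400 + 0.186300 = 0.740700
Keeping only the burnt toast-present terms gives 0.186300, so
  P(burnt toast | detector, actual fire) = 0.186300 / 0.740700 ≈ 0.2515

P(burnt toast | detector) ≈ 0.3077; P(burnt toast | detector, actual fire) ≈ 0.2515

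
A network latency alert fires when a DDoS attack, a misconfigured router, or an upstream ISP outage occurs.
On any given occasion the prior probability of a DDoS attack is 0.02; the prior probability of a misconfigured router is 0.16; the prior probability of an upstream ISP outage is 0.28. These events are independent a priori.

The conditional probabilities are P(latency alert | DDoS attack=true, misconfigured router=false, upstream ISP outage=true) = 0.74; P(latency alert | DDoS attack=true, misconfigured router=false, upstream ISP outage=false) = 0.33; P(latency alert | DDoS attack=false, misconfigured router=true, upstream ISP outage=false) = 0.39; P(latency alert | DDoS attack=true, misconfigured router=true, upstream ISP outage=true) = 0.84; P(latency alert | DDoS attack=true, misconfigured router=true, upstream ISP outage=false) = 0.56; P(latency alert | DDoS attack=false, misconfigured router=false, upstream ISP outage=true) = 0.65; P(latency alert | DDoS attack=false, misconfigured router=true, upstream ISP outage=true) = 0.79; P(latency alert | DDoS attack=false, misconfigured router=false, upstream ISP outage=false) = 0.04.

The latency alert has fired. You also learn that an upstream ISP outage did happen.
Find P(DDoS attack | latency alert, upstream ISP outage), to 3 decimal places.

P(DDoS attack | latency alert, upstream ISP outage) ≈ 0.022

For the numerator, keep only DDoS attack=true terms: 0.012432 + 0.002688 = 0.015120
Denominator P(latency alert | upstream ISP outage): 0.65*0.98*0.84 + 0.79*0.98*0.16 + 0.74*0.02*0.84 + 0.84*0.02*0.16 = 0.674072
P(DDoS attack | latency alert, upstream ISP outage) = 0.015120/0.674072 ≈ 0.022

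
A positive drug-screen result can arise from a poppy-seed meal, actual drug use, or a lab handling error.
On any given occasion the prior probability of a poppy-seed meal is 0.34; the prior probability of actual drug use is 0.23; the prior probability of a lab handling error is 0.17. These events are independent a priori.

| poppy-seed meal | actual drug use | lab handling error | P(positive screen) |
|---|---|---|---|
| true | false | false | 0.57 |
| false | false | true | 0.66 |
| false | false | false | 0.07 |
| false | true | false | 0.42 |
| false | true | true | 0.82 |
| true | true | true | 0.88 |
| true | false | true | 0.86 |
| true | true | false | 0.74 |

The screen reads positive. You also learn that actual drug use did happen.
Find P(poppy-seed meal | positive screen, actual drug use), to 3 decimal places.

P(poppy-seed meal | positive screen, actual drug use) ≈ 0.446

By total probability over the 4 (poppy-seed meal, lab handling error) configurations:
  P(positive screen | actual drug use) = 0.42·0.66·0.83 + 0.82·0.66·0.17 + 0.74·0.34·0.83 + 0.88·0.34·0.17
        = 0.230076 + 0.092004 + 0.208828 + 0.050864 = 0.581772
The terms with poppy-seed meal present sum to 0.259692, so
  P(poppy-seed meal | positive screen, actual drug use) = 0.259692 / 0.581772 ≈ 0.446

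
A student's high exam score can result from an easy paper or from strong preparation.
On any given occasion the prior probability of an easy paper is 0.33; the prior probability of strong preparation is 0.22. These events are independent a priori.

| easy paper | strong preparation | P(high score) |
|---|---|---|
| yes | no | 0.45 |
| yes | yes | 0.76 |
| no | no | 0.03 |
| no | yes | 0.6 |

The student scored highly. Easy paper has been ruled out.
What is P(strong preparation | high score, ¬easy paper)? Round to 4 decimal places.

P(strong preparation | high score, ¬easy paper) ≈ 0.8494

By total probability over both values of strong preparation:
  P(high score | ¬easy paper) = 0.03*0.78 + 0.6*0.22
        = 0.023400 + 0.132000 = 0.155400
The terms with strong preparation present sum to 0.132000, so
  P(strong preparation | high score, ¬easy paper) = 0.132000 / 0.155400 ≈ 0.8494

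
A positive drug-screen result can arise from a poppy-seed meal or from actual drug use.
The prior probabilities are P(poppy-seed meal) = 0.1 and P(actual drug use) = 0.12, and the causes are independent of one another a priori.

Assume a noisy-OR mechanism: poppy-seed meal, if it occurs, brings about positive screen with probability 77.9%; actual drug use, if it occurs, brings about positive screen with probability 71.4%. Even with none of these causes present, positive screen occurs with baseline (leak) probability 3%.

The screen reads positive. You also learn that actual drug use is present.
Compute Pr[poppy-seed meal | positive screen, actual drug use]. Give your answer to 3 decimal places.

Under noisy-OR, P(positive screen | causes) = 1 − (1−0.03)·∏(1−qᵢ) over the active causes.
Enumerate both values of poppy-seed meal and weight by the priors:
  P(positive screen | actual drug use) = 0.72258×0.9 + 0.93869×0.1
        = 0.650322 + 0.093869 = 0.744191
The terms with poppy-seed meal present sum to 0.093869, so
  P(poppy-seed meal | positive screen, actual drug use) = 0.093869 / 0.744191 ≈ 0.126

Pr[poppy-seed meal | positive screen, actual drug use] ≈ 0.126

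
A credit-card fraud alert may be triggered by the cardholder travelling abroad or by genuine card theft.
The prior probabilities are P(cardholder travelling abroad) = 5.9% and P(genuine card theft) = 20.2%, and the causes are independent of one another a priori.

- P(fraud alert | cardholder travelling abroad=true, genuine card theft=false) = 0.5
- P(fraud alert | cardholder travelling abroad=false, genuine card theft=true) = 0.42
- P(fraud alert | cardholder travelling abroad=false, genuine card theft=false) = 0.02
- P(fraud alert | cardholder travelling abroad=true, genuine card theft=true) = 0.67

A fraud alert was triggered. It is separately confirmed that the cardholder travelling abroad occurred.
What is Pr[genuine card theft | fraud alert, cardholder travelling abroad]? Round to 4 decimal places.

Pr[genuine card theft | fraud alert, cardholder travelling abroad] ≈ 0.2533

By total probability over both values of genuine card theft:
  P(fraud alert | cardholder travelling abroad) = 0.5·0.798 + 0.67·0.202
        = 0.399000 + 0.135340 = 0.534340
Configurations with genuine card theft contribute 0.135340, so
  P(genuine card theft | fraud alert, cardholder travelling abroad) = 0.135340 / 0.534340 ≈ 0.2533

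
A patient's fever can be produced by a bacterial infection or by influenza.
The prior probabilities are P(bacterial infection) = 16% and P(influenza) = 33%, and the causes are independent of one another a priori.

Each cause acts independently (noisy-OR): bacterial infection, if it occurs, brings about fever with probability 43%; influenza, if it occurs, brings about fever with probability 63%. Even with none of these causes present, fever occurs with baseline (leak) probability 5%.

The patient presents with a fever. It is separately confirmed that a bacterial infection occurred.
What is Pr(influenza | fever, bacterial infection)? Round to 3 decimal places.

Pr(influenza | fever, bacterial infection) ≈ 0.462

Under noisy-OR, P(fever | causes) = 1 − (1−0.05)·∏(1−qᵢ) over the active causes.
P(fever | bacterial infection) = 0.4585·0.67 + 0.799645·0.33 = 0.307195 + 0.263883 = 0.571078
Restricting to configurations with influenza present: 0.799645·0.33 = 0.263883.
P(influenza | fever, bacterial infection) = 0.263883 / 0.571078 ≈ 0.462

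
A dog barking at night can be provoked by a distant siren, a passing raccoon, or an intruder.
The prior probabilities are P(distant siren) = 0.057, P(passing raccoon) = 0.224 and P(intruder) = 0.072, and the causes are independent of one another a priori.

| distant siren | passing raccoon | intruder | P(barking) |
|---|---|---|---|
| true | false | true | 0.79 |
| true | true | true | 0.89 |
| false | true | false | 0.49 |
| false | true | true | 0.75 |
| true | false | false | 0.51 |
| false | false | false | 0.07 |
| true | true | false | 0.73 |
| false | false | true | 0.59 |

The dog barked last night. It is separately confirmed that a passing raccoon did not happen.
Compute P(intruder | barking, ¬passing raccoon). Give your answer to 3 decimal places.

P(barking | ¬passing raccoon) = 0.07·0.943·0.928 + 0.59·0.943·0.072 + 0.51·0.057·0.928 + 0.79·0.057·0.072 = 0.061257 + 0.040059 + 0.026977 + 0.003242 = 0.131535
Of this, 0.043301 comes from 0.040059 + 0.003242 (the intruder=true cases).
Hence the posterior is 0.043301/0.131535 ≈ 0.329.

P(intruder | barking, ¬passing raccoon) ≈ 0.329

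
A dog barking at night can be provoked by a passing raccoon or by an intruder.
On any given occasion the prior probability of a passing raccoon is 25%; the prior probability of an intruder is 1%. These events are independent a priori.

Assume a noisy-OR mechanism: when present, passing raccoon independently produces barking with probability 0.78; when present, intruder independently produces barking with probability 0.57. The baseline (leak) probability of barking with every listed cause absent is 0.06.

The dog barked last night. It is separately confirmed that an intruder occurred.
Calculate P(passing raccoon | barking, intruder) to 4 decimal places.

Under noisy-OR, P(barking | causes) = 1 − (1−0.06)·∏(1−qᵢ) over the active causes.
Enumerate both values of passing raccoon and weight by the priors:
  P(barking | intruder) = 0.5958·0.75 + 0.911076·0.25
        = 0.446850 + 0.227769 = 0.674619
Keeping only the passing raccoon-present terms gives 0.227769, so
  P(passing raccoon | barking, intruder) = 0.227769 / 0.674619 ≈ 0.3376

P(passing raccoon | barking, intruder) ≈ 0.3376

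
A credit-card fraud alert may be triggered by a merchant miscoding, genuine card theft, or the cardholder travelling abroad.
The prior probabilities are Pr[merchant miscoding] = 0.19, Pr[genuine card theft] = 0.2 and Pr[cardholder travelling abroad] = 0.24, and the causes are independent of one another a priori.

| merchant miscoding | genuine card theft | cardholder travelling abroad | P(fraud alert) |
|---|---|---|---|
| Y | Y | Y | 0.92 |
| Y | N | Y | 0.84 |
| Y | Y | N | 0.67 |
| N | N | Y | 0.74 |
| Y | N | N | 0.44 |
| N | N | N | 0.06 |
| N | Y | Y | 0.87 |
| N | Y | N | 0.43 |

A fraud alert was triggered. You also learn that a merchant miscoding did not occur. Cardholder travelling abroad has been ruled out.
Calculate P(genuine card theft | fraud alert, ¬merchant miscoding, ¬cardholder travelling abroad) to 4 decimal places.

P(genuine card theft | fraud alert, ¬merchant miscoding, ¬cardholder travelling abroad) ≈ 0.6418

Sum P(fraud alert|·) weighted by the priors over both values of genuine card theft:
  P(fraud alert | ¬merchant miscoding, ¬cardholder travelling abroad) = 0.06*0.8 + 0.43*0.2
        = 0.048000 + 0.086000 = 0.134000
Keeping only the genuine card theft-present terms gives 0.086000, so
  P(genuine card theft | fraud alert, ¬merchant miscoding, ¬cardholder travelling abroad) = 0.086000 / 0.134000 ≈ 0.6418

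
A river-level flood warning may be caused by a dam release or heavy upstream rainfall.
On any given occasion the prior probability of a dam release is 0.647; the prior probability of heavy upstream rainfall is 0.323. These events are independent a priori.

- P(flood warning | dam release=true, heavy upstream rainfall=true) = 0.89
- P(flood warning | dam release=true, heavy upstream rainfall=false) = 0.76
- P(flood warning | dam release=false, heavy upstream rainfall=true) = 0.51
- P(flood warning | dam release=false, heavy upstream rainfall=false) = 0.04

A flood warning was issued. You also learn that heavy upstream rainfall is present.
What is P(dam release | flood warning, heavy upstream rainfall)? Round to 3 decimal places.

P(flood warning | heavy upstream rainfall) = 0.51·0.353 + 0.89·0.647 = 0.180030 + 0.575830 = 0.755860
Of this, 0.575830 comes from 0.89·0.647 (the dam release=true cases).
P(dam release | flood warning, heavy upstream rainfall) = 0.575830 / 0.755860 ≈ 0.762

P(dam release | flood warning, heavy upstream rainfall) ≈ 0.762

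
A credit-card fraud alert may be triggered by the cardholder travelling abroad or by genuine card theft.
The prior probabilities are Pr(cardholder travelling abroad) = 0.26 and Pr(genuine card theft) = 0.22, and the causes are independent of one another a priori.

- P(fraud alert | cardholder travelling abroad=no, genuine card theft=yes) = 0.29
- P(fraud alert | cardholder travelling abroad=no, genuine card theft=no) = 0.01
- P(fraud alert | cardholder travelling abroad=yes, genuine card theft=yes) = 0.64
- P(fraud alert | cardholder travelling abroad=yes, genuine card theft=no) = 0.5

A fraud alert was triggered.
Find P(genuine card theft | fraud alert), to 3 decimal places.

P(genuine card theft | fraud alert) ≈ 0.439

Sum P(fraud alert|·) weighted by the priors over the 4 (cardholder travelling abroad, genuine card theft) configurations:
  P(fraud alert) = 0.01*0.74*0.78 + 0.29*0.74*0.22 + 0.5*0.26*0.78 + 0.64*0.26*0.22
        = 0.005772 + 0.047212 + 0.101400 + 0.036608 = 0.190992
Keeping only the genuine card theft-present terms gives 0.083820, so
  P(genuine card theft | fraud alert) = 0.083820 / 0.190992 ≈ 0.439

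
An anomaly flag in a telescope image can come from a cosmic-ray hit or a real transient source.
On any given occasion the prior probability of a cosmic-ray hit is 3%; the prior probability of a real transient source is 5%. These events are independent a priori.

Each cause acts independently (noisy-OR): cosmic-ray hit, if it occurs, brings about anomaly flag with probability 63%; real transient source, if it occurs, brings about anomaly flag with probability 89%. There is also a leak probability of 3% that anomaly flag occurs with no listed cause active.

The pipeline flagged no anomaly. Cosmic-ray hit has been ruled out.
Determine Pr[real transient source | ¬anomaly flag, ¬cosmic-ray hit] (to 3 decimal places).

Pr[real transient source | ¬anomaly flag, ¬cosmic-ray hit] ≈ 0.006

Under noisy-OR, P(anomaly flag | causes) = 1 − (1−0.03)·∏(1−qᵢ) over the active causes.
By total probability over both values of real transient source:
  P(¬anomaly flag | ¬cosmic-ray hit) = 0.97·0.95 + 0.1067·0.05
        = 0.921500 + 0.005335 = 0.926835
Configurations with real transient source contribute 0.005335, so
  P(real transient source | ¬anomaly flag, ¬cosmic-ray hit) = 0.005335 / 0.926835 ≈ 0.006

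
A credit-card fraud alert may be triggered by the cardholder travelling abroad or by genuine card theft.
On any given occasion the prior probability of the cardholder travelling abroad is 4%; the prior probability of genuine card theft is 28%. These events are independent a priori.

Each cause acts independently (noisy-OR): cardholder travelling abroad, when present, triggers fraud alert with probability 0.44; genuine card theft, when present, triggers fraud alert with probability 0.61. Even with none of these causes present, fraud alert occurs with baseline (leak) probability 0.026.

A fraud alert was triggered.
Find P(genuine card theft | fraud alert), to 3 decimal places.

Under noisy-OR, P(fraud alert | causes) = 1 − (1−0.026)·∏(1−qᵢ) over the active causes.
For the numerator, keep only genuine card theft=true terms: 0.166694 + 0.008818 = 0.175512
The normalizing constant is 0.026×0.96×0.72 + 0.62014×0.96×0.28 + 0.45456×0.04×0.72 + 0.787278×0.04×0.28 = 0.206574
P(genuine card theft | fraud alert) = 0.175512/0.206574 ≈ 0.850

P(genuine card theft | fraud alert) ≈ 0.850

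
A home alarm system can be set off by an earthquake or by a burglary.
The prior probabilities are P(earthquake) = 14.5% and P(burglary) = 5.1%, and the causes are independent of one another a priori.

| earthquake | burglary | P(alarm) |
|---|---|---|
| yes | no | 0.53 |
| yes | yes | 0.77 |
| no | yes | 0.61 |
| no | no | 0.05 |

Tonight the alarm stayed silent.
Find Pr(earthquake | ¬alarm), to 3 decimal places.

By total probability over the 4 (earthquake, burglary) configurations:
  P(¬alarm) = 0.95*0.855*0.949 + 0.39*0.855*0.051 + 0.47*0.145*0.949 + 0.23*0.145*0.051
        = 0.770825 + 0.017006 + 0.064674 + 0.001701 = 0.854206
The terms with earthquake present sum to 0.066375, so
  P(earthquake | ¬alarm) = 0.066375 / 0.854206 ≈ 0.078

Pr(earthquake | ¬alarm) ≈ 0.078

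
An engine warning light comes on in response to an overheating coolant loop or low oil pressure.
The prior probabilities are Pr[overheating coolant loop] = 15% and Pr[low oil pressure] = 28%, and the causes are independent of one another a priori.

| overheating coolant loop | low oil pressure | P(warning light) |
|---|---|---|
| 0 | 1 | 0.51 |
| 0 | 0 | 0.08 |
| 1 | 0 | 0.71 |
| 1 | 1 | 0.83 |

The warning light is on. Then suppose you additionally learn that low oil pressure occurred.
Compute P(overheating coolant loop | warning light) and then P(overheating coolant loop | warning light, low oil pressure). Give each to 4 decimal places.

Weight on overheating coolant loop=true, given the evidence: 0.076680 + 0.034860 = 0.111540
Denominator P(warning light): 0.08*0.85*0.72 + 0.51*0.85*0.28 + 0.71*0.15*0.72 + 0.83*0.15*0.28 = 0.281880
Posterior = 0.111540 / 0.281880 ≈ 0.3957

Now also conditioning on low oil pressure=true:
Sum P(warning light|·) weighted by the priors over both values of overheating coolant loop:
  P(warning light | low oil pressure) = 0.51×0.85 + 0.83×0.15
        = 0.433500 + 0.124500 = 0.558000
Configurations with overheating coolant loop contribute 0.124500, so
  P(overheating coolant loop | warning light, low oil pressure) = 0.124500 / 0.558000 ≈ 0.2231

P(overheating coolant loop | warning light) ≈ 0.3957; P(overheating coolant loop | warning light, low oil pressure) ≈ 0.2231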